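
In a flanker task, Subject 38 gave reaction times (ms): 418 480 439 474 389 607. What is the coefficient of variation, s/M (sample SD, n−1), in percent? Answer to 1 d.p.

n = 6, Σ = 2807, M = 467.8333
Σ(x−M)² = 29082.833; s = √(29082.833/5) = 76.2664
CV = 76.2664 / 467.8333 = 0.16302 = 16.302%

16.3%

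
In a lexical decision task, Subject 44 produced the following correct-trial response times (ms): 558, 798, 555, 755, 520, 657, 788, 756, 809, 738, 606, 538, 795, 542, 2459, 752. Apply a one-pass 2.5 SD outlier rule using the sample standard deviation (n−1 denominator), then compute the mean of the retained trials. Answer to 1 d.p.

n = 16, ΣRT = 12626, M = 789.125
Σ(x−M)² = 3151033.75; s = √(3151033.75/15) = 458.333
Cutoffs: 789.125 ± 2.5·458.333 → [-356.7, 1935.0]
Outside: 2459 → excluded.
Retained (n=15): Σ = 10167, mean = 10167/15 = 677.800

677.8 ms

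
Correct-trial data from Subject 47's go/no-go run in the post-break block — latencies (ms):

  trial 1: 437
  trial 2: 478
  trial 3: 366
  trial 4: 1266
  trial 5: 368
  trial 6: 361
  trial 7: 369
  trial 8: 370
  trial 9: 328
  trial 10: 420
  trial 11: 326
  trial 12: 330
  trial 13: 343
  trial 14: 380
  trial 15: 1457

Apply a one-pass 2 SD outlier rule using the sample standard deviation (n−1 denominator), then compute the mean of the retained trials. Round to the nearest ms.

375 ms

n = 15, ΣRT = 7599, M = 506.600
Σ(x−M)² = 1729375.60; s = √(1729375.60/14) = 351.464
Cutoffs: 506.600 ± 2·351.464 → [-196.3, 1209.5]
Outside: 1266, 1457 → excluded.
Retained (n=13): Σ = 4876, mean = 4876/13 = 375.077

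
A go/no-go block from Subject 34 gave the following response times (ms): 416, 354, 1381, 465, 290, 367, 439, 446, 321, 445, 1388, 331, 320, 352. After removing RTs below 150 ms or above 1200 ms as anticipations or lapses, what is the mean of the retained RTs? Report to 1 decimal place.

378.8 ms

Excluded: 1381, 1388
Retained (n=12): Σ = 4546
Mean = 4546/12 = 378.8333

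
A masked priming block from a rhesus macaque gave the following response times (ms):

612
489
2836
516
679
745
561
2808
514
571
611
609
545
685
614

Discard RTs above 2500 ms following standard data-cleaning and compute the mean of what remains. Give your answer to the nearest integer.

Excluded: 2808, 2836
Retained (n=13): Σ = 7751
Mean = 7751/13 = 596.2308

596 ms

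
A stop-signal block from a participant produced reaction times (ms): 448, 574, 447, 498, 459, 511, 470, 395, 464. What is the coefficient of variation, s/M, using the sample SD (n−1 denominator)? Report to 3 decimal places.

0.105

n = 9, Σ = 4266, M = 474.0000
Σ(x−M)² = 19932.000; s = √(19932.000/8) = 49.9149
CV = 49.9149 / 474.0000 = 0.10531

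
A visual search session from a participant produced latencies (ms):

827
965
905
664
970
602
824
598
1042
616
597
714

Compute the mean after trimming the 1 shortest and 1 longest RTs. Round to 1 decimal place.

Sorted: 597, 598, 602, 616, 664, 714, 824, 827, 905, 965, 970, 1042
Drop lowest 1 (597) and highest 1 (1042)
Remaining (n=10): Σ = 7685, mean = 7685/10 = 768.500

768.5 ms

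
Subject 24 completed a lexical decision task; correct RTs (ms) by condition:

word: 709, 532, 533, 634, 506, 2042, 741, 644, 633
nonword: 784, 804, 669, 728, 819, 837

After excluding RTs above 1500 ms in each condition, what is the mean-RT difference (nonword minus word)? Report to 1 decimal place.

157.0 ms

word: exclude 2042
M(word) = 4932/8 = 616.500
M(nonword) = 4641/6 = 773.500
Difference = 773.500 − 616.500 = 157.000 ms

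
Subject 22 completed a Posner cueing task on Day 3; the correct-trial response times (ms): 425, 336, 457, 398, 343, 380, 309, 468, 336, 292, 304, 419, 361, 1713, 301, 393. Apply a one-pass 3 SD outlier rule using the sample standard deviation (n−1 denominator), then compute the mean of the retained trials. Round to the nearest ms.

n = 16, ΣRT = 7235, M = 452.188
Σ(x−M)² = 1741628.44; s = √(1741628.44/15) = 340.747
Cutoffs: 452.188 ± 3·340.747 → [-570.1, 1474.4]
Outside: 1713 → excluded.
Retained (n=15): Σ = 5522, mean = 5522/15 = 368.133

368 ms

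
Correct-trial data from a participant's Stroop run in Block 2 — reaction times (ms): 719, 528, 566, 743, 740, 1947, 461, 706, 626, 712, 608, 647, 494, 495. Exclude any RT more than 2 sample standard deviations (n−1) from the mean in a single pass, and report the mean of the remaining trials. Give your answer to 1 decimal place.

n = 14, ΣRT = 9992, M = 713.714
Σ(x−M)² = 1762236.86; s = √(1762236.86/13) = 368.180
Cutoffs: 713.714 ± 2·368.180 → [-22.6, 1450.1]
Outside: 1947 → excluded.
Retained (n=13): Σ = 8045, mean = 8045/13 = 618.846

618.8 ms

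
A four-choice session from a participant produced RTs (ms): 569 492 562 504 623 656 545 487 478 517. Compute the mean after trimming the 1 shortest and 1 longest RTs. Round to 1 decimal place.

537.4 ms

Sorted: 478, 487, 492, 504, 517, 545, 562, 569, 623, 656
Drop lowest 1 (478) and highest 1 (656)
Remaining (n=8): Σ = 4299, mean = 4299/8 = 537.375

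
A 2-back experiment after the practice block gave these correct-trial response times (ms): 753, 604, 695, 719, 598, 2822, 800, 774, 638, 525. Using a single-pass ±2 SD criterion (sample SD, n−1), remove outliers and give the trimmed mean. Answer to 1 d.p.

n = 10, ΣRT = 8928, M = 892.800
Σ(x−M)² = 4203925.60; s = √(4203925.60/9) = 683.449
Cutoffs: 892.800 ± 2·683.449 → [-474.1, 2259.7]
Outside: 2822 → excluded.
Retained (n=9): Σ = 6106, mean = 6106/9 = 678.444

678.4 ms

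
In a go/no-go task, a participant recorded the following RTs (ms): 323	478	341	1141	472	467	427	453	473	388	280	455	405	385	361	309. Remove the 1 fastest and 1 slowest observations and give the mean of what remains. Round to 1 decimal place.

Sorted: 280, 309, 323, 341, 361, 385, 388, 405, 427, 453, 455, 467, 472, 473, 478, 1141
Drop lowest 1 (280) and highest 1 (1141)
Remaining (n=14): Σ = 5737, mean = 5737/14 = 409.786

409.8 ms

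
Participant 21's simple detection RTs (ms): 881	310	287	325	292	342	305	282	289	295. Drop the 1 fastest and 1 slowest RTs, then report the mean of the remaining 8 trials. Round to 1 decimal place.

305.6 ms

Sorted: 282, 287, 289, 292, 295, 305, 310, 325, 342, 881
Drop lowest 1 (282) and highest 1 (881)
Remaining (n=8): Σ = 2445, mean = 2445/8 = 305.625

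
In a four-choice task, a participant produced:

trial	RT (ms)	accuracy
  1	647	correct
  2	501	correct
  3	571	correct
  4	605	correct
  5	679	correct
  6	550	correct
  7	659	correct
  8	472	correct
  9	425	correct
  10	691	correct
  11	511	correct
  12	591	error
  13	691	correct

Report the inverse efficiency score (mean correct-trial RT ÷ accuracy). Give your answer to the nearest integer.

Correct trials (n=12): 647, 501, 571, 605, 679, 550, 659, 472, 425, 691, 511, 691
Mean correct RT = 7002/12 = 583.5000 ms
Proportion correct = 12/13
IES = 583.5000 / (12/13) = 632.125 ms

632 ms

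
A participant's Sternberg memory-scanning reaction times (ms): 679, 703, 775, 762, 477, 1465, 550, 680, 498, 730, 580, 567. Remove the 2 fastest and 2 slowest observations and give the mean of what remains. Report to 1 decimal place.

656.4 ms

Sorted: 477, 498, 550, 567, 580, 679, 680, 703, 730, 762, 775, 1465
Drop lowest 2 (477, 498) and highest 2 (775, 1465)
Remaining (n=8): Σ = 5251, mean = 5251/8 = 656.375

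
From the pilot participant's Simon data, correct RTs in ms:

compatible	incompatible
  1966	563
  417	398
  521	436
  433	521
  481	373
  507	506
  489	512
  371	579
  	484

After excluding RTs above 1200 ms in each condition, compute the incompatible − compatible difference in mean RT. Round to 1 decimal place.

compatible: exclude 1966
M(compatible) = 3219/7 = 459.857
M(incompatible) = 4372/9 = 485.778
Difference = 485.778 − 459.857 = 25.921 ms

25.9 ms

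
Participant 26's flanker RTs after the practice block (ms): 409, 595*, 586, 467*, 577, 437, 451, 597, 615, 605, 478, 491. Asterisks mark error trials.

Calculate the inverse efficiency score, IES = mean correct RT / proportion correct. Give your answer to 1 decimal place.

629.5 ms

Correct trials (n=10): 409, 586, 577, 437, 451, 597, 615, 605, 478, 491
Mean correct RT = 5246/10 = 524.6000 ms
Proportion correct = 10/12
IES = 524.6000 / (10/12) = 629.520 ms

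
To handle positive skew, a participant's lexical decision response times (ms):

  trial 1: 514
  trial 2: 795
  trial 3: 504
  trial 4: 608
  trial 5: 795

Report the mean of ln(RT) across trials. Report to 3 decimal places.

6.446

ln(RT): 6.2422, 6.6783, 6.2226, 6.4102, 6.6783
Σ ln(RT) = 32.2317
Mean = 32.2317/5 = 6.44633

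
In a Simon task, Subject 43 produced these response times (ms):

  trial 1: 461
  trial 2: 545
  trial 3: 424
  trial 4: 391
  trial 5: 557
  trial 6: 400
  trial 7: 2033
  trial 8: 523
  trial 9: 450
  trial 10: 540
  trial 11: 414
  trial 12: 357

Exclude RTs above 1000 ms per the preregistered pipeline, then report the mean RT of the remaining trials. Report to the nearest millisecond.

460 ms

Excluded: 2033
Retained (n=11): Σ = 5062
Mean = 5062/11 = 460.1818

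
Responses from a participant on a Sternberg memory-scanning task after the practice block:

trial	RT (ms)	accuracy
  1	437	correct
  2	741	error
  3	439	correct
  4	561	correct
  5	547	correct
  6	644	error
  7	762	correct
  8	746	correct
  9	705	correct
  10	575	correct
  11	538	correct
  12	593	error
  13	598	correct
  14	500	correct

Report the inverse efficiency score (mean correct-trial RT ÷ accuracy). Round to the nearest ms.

Correct trials (n=11): 437, 439, 561, 547, 762, 746, 705, 575, 538, 598, 500
Mean correct RT = 6408/11 = 582.5455 ms
Proportion correct = 11/14
IES = 582.5455 / (11/14) = 741.421 ms

741 ms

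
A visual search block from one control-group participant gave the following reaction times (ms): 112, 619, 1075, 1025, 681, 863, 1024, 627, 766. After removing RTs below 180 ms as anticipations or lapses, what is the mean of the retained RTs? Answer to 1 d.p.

Excluded: 112
Retained (n=8): Σ = 6680
Mean = 6680/8 = 835.0000

835.0 ms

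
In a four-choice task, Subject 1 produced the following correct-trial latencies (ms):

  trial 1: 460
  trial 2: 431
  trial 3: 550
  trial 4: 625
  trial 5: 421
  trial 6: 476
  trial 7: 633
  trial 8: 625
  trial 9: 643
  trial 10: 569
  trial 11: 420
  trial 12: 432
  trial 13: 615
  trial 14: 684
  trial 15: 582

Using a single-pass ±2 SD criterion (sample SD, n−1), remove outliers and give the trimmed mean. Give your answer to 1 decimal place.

n = 15, ΣRT = 8166, M = 544.400
Σ(x−M)² = 125085.60; s = √(125085.60/14) = 94.523
Cutoffs: 544.400 ± 2·94.523 → [355.4, 733.4]
No RTs fall outside the cutoffs; all 15 retained. Mean = 8166/15 = 544.400

544.4 ms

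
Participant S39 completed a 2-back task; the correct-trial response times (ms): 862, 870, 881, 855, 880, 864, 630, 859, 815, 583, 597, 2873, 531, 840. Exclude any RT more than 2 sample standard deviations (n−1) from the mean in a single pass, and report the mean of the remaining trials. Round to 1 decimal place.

n = 14, ΣRT = 12940, M = 924.286
Σ(x−M)² = 4304762.86; s = √(4304762.86/13) = 575.444
Cutoffs: 924.286 ± 2·575.444 → [-226.6, 2075.2]
Outside: 2873 → excluded.
Retained (n=13): Σ = 10067, mean = 10067/13 = 774.385

774.4 ms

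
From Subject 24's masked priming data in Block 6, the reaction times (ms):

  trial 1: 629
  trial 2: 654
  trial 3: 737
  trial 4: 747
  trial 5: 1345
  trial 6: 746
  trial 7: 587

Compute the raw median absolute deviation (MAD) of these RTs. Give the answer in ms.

83 ms

Sorted: 587, 629, 654, 737, 746, 747, 1345 → median = 737
|x − 737|: 108, 83, 0, 10, 608, 9, 150
Sorted deviations: 0, 9, 10, 83, 108, 150, 608 → MAD = 83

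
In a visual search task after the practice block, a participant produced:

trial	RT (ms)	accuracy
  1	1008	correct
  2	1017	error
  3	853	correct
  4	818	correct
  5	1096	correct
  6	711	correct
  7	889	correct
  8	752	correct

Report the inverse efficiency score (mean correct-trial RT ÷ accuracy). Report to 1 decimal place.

Correct trials (n=7): 1008, 853, 818, 1096, 711, 889, 752
Mean correct RT = 6127/7 = 875.2857 ms
Proportion correct = 7/8
IES = 875.2857 / (7/8) = 1000.327 ms

1000.3 ms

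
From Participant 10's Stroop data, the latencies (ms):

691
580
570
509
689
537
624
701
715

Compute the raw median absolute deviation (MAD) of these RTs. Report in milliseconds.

Sorted: 509, 537, 570, 580, 624, 689, 691, 701, 715 → median = 624
|x − 624|: 67, 44, 54, 115, 65, 87, 0, 77, 91
Sorted deviations: 0, 44, 54, 65, 67, 77, 87, 91, 115 → MAD = 67

67 ms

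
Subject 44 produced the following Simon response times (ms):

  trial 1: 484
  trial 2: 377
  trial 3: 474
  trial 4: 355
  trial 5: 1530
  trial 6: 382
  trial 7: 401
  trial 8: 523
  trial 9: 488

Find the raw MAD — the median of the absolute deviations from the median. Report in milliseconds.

Sorted: 355, 377, 382, 401, 474, 484, 488, 523, 1530 → median = 474
|x − 474|: 10, 97, 0, 119, 1056, 92, 73, 49, 14
Sorted deviations: 0, 10, 14, 49, 73, 92, 97, 119, 1056 → MAD = 73

73 ms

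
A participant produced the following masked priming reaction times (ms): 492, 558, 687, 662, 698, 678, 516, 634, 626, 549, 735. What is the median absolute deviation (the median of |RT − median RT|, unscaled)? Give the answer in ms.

Sorted: 492, 516, 549, 558, 626, 634, 662, 678, 687, 698, 735 → median = 634
|x − 634|: 142, 76, 53, 28, 64, 44, 118, 0, 8, 85, 101
Sorted deviations: 0, 8, 28, 44, 53, 64, 76, 85, 101, 118, 142 → MAD = 64

64 ms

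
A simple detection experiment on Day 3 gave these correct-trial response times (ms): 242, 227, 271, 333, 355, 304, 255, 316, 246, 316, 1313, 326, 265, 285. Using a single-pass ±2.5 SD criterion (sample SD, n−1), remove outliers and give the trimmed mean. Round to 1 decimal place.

287.8 ms

n = 14, ΣRT = 5054, M = 361.000
Σ(x−M)² = 995318.00; s = √(995318.00/13) = 276.700
Cutoffs: 361.000 ± 2.5·276.700 → [-330.8, 1052.8]
Outside: 1313 → excluded.
Retained (n=13): Σ = 3741, mean = 3741/13 = 287.769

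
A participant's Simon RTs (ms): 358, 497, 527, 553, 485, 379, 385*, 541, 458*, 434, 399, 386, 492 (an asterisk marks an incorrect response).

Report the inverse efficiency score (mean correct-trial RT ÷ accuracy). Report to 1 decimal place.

Correct trials (n=11): 358, 497, 527, 553, 485, 379, 541, 434, 399, 386, 492
Mean correct RT = 5051/11 = 459.1818 ms
Proportion correct = 11/13
IES = 459.1818 / (11/13) = 542.669 ms

542.7 ms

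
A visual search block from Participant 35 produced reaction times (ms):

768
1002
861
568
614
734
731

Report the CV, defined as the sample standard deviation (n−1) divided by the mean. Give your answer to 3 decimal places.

n = 7, Σ = 5278, M = 754.0000
Σ(x−M)² = 128274.000; s = √(128274.000/6) = 146.2156
CV = 146.2156 / 754.0000 = 0.19392

0.194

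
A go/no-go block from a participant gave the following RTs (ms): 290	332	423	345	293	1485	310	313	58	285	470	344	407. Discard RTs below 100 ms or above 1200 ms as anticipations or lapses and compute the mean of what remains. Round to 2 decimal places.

Excluded: 58, 1485
Retained (n=11): Σ = 3812
Mean = 3812/11 = 346.5455

346.55 ms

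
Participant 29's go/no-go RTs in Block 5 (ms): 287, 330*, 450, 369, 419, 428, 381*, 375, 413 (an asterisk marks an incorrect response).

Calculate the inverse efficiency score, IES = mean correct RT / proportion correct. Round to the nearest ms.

Correct trials (n=7): 287, 450, 369, 419, 428, 375, 413
Mean correct RT = 2741/7 = 391.5714 ms
Proportion correct = 7/9
IES = 391.5714 / (7/9) = 503.449 ms

503 ms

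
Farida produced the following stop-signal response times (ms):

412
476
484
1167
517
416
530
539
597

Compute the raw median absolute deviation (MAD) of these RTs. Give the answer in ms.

Sorted: 412, 416, 476, 484, 517, 530, 539, 597, 1167 → median = 517
|x − 517|: 105, 41, 33, 650, 0, 101, 13, 22, 80
Sorted deviations: 0, 13, 22, 33, 41, 80, 101, 105, 650 → MAD = 41

41 ms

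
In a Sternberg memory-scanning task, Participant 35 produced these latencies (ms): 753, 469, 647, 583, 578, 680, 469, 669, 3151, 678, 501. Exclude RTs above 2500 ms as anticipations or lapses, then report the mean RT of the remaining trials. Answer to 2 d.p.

602.70 ms

Excluded: 3151
Retained (n=10): Σ = 6027
Mean = 6027/10 = 602.7000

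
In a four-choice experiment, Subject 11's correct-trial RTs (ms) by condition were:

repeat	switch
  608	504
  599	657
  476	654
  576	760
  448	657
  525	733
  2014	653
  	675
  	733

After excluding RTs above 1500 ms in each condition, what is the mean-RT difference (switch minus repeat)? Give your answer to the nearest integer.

131 ms

repeat: exclude 2014
M(repeat) = 3232/6 = 538.667
M(switch) = 6026/9 = 669.556
Difference = 669.556 − 538.667 = 130.889 ms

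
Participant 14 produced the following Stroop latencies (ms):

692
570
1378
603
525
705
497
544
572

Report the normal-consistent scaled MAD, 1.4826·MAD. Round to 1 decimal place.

Sorted: 497, 525, 544, 570, 572, 603, 692, 705, 1378 → median = 572
|x − 572| sorted: 0, 2, 28, 31, 47, 75, 120, 133, 806 → MAD = 47
Robust SD ≈ 1.4826 × 47 = 69.682

69.7 ms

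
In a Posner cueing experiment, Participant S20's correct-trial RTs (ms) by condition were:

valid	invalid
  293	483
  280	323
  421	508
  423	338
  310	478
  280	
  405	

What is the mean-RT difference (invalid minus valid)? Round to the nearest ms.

M(valid) = 2412/7 = 344.571
M(invalid) = 2130/5 = 426.000
Difference = 426.000 − 344.571 = 81.429 ms

81 ms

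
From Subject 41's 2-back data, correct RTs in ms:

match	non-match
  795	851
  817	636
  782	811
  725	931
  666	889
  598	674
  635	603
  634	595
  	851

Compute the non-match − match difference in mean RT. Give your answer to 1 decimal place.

M(match) = 5652/8 = 706.500
M(non-match) = 6841/9 = 760.111
Difference = 760.111 − 706.500 = 53.611 ms

53.6 ms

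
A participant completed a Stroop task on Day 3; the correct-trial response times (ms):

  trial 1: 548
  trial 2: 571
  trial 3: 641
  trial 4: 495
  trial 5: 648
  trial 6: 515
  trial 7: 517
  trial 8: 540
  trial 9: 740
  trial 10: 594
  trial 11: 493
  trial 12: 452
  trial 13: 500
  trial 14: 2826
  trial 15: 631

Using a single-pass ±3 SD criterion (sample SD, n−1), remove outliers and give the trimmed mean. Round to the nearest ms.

n = 15, ΣRT = 10711, M = 714.067
Σ(x−M)² = 4860126.93; s = √(4860126.93/14) = 589.196
Cutoffs: 714.067 ± 3·589.196 → [-1053.5, 2481.7]
Outside: 2826 → excluded.
Retained (n=14): Σ = 7885, mean = 7885/14 = 563.214

563 ms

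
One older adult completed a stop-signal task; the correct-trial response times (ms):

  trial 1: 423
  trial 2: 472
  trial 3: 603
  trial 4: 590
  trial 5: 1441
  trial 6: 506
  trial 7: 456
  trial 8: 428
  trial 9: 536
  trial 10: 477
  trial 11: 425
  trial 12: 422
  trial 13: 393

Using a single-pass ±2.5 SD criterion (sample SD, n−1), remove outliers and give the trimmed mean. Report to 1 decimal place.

477.6 ms

n = 13, ΣRT = 7172, M = 551.692
Σ(x−M)² = 908304.77; s = √(908304.77/12) = 275.122
Cutoffs: 551.692 ± 2.5·275.122 → [-136.1, 1239.5]
Outside: 1441 → excluded.
Retained (n=12): Σ = 5731, mean = 5731/12 = 477.583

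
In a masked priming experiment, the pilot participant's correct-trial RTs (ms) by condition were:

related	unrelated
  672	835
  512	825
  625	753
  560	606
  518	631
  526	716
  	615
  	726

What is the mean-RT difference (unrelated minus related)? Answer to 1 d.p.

M(related) = 3413/6 = 568.833
M(unrelated) = 5707/8 = 713.375
Difference = 713.375 − 568.833 = 144.542 ms

144.5 ms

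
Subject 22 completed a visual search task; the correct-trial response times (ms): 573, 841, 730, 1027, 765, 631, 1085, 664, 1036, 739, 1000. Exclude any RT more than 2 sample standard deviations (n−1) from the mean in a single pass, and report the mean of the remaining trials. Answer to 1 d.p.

826.5 ms

n = 11, ΣRT = 9091, M = 826.455
Σ(x−M)² = 330864.73; s = √(330864.73/10) = 181.897
Cutoffs: 826.455 ± 2·181.897 → [462.7, 1190.2]
No RTs fall outside the cutoffs; all 11 retained. Mean = 9091/11 = 826.455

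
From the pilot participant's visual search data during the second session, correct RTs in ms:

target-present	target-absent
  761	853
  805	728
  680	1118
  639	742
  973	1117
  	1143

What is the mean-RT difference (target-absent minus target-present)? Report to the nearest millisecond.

M(target-present) = 3858/5 = 771.600
M(target-absent) = 5701/6 = 950.167
Difference = 950.167 − 771.600 = 178.567 ms

179 ms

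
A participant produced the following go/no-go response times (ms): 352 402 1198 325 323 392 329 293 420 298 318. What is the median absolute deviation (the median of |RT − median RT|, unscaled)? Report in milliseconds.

31 ms

Sorted: 293, 298, 318, 323, 325, 329, 352, 392, 402, 420, 1198 → median = 329
|x − 329|: 23, 73, 869, 4, 6, 63, 0, 36, 91, 31, 11
Sorted deviations: 0, 4, 6, 11, 23, 31, 36, 63, 73, 91, 869 → MAD = 31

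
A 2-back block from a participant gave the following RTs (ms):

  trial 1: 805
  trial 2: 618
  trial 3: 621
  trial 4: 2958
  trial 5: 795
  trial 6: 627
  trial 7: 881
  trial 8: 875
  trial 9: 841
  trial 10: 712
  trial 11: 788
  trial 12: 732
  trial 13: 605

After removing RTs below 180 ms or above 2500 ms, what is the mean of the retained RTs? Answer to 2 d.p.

741.67 ms

Excluded: 2958
Retained (n=12): Σ = 8900
Mean = 8900/12 = 741.6667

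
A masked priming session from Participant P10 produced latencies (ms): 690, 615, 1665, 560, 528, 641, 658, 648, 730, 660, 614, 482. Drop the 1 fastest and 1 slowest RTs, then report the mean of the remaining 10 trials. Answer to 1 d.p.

634.4 ms

Sorted: 482, 528, 560, 614, 615, 641, 648, 658, 660, 690, 730, 1665
Drop lowest 1 (482) and highest 1 (1665)
Remaining (n=10): Σ = 6344, mean = 6344/10 = 634.400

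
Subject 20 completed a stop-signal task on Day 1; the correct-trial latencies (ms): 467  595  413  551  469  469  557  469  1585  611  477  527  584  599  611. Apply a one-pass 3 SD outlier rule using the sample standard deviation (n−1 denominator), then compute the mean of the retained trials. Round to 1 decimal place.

n = 15, ΣRT = 8984, M = 598.933
Σ(x−M)² = 1099580.93; s = √(1099580.93/14) = 280.253
Cutoffs: 598.933 ± 3·280.253 → [-241.8, 1439.7]
Outside: 1585 → excluded.
Retained (n=14): Σ = 7399, mean = 7399/14 = 528.500

528.5 ms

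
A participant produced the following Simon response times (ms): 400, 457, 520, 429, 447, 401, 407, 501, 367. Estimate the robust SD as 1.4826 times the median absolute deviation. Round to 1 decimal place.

Sorted: 367, 400, 401, 407, 429, 447, 457, 501, 520 → median = 429
|x − 429| sorted: 0, 18, 22, 28, 28, 29, 62, 72, 91 → MAD = 28
Robust SD ≈ 1.4826 × 28 = 41.513

41.5 ms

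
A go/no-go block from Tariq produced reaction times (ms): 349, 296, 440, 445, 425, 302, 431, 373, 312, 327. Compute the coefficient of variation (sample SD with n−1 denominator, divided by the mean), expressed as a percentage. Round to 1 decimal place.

n = 10, Σ = 3700, M = 370.0000
Σ(x−M)² = 33034.000; s = √(33034.000/9) = 60.5842
CV = 60.5842 / 370.0000 = 0.16374 = 16.374%

16.4%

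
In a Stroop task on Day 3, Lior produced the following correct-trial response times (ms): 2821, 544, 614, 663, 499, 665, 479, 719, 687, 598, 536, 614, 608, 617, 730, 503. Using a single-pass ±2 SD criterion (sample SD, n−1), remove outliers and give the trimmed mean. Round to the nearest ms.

605 ms

n = 16, ΣRT = 11897, M = 743.562
Σ(x−M)² = 4692133.94; s = √(4692133.94/15) = 559.293
Cutoffs: 743.562 ± 2·559.293 → [-375.0, 1862.1]
Outside: 2821 → excluded.
Retained (n=15): Σ = 9076, mean = 9076/15 = 605.067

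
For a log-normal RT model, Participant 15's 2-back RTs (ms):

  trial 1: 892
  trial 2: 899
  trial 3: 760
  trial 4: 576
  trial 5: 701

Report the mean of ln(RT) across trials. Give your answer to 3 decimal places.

ln(RT): 6.7935, 6.8013, 6.6333, 6.3561, 6.5525
Σ ln(RT) = 33.1367
Mean = 33.1367/5 = 6.62734

6.627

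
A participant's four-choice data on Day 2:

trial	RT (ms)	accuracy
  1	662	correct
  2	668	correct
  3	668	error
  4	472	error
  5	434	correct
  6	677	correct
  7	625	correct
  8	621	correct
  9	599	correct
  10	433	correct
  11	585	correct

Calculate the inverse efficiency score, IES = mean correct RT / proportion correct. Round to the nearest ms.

720 ms

Correct trials (n=9): 662, 668, 434, 677, 625, 621, 599, 433, 585
Mean correct RT = 5304/9 = 589.3333 ms
Proportion correct = 9/11
IES = 589.3333 / (9/11) = 720.296 ms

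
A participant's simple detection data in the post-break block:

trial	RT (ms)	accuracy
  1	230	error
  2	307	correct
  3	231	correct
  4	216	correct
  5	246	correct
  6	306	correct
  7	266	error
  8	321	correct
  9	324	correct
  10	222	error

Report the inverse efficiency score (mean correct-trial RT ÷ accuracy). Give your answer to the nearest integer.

398 ms

Correct trials (n=7): 307, 231, 216, 246, 306, 321, 324
Mean correct RT = 1951/7 = 278.7143 ms
Proportion correct = 7/10
IES = 278.7143 / (7/10) = 398.163 ms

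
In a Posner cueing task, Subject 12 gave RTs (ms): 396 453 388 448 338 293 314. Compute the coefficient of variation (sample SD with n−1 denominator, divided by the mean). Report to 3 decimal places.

n = 7, Σ = 2630, M = 375.7143
Σ(x−M)² = 23833.429; s = √(23833.429/6) = 63.0257
CV = 63.0257 / 375.7143 = 0.16775

0.168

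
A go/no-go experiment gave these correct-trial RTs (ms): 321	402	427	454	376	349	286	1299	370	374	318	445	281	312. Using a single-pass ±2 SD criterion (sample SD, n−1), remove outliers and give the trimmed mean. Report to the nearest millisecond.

n = 14, ΣRT = 6014, M = 429.571
Σ(x−M)² = 854251.43; s = √(854251.43/13) = 256.343
Cutoffs: 429.571 ± 2·256.343 → [-83.1, 942.3]
Outside: 1299 → excluded.
Retained (n=13): Σ = 4715, mean = 4715/13 = 362.692

363 ms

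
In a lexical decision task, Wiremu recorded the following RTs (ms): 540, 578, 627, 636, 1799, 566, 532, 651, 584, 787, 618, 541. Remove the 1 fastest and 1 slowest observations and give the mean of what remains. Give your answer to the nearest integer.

Sorted: 532, 540, 541, 566, 578, 584, 618, 627, 636, 651, 787, 1799
Drop lowest 1 (532) and highest 1 (1799)
Remaining (n=10): Σ = 6128, mean = 6128/10 = 612.800

613 ms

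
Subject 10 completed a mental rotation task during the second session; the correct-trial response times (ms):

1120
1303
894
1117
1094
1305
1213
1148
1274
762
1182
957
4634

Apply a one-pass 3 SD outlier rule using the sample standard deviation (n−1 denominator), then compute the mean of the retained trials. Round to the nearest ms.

1114 ms

n = 13, ΣRT = 18003, M = 1384.846
Σ(x−M)² = 11747531.69; s = √(11747531.69/12) = 989.425
Cutoffs: 1384.846 ± 3·989.425 → [-1583.4, 4353.1]
Outside: 4634 → excluded.
Retained (n=12): Σ = 13369, mean = 13369/12 = 1114.083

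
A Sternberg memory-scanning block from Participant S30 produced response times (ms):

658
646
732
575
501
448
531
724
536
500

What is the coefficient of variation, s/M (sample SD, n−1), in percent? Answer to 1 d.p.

16.9%

n = 10, Σ = 5851, M = 585.1000
Σ(x−M)² = 88446.900; s = √(88446.900/9) = 99.1334
CV = 99.1334 / 585.1000 = 0.16943 = 16.943%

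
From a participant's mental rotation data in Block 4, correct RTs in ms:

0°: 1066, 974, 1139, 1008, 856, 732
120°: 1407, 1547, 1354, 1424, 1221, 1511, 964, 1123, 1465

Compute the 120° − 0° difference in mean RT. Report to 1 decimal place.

372.6 ms

M(0°) = 5775/6 = 962.500
M(120°) = 12016/9 = 1335.111
Difference = 1335.111 − 962.500 = 372.611 ms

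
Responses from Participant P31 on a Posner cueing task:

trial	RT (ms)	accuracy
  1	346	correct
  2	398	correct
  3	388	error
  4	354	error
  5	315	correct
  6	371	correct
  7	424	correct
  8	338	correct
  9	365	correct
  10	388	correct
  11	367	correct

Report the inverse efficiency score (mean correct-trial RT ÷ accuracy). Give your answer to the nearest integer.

Correct trials (n=9): 346, 398, 315, 371, 424, 338, 365, 388, 367
Mean correct RT = 3312/9 = 368.0000 ms
Proportion correct = 9/11
IES = 368.0000 / (9/11) = 449.778 ms

450 ms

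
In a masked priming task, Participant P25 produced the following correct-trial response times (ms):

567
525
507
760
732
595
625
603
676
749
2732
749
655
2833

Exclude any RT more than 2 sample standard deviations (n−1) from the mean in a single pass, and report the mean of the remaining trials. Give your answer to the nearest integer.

645 ms

n = 14, ΣRT = 13308, M = 950.571
Σ(x−M)² = 7923357.43; s = √(7923357.43/13) = 780.698
Cutoffs: 950.571 ± 2·780.698 → [-610.8, 2512.0]
Outside: 2732, 2833 → excluded.
Retained (n=12): Σ = 7743, mean = 7743/12 = 645.250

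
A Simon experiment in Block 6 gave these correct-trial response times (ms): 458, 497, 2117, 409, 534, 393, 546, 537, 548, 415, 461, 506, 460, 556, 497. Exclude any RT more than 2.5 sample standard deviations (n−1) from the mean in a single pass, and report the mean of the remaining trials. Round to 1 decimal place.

486.9 ms

n = 15, ΣRT = 8934, M = 595.600
Σ(x−M)² = 2519573.60; s = √(2519573.60/14) = 424.228
Cutoffs: 595.600 ± 2.5·424.228 → [-465.0, 1656.2]
Outside: 2117 → excluded.
Retained (n=14): Σ = 6817, mean = 6817/14 = 486.929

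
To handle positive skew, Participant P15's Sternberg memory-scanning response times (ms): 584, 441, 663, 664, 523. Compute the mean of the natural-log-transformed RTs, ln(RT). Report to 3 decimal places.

6.343

ln(RT): 6.3699, 6.0890, 6.4968, 6.4983, 6.2596
Σ ln(RT) = 31.7136
Mean = 31.7136/5 = 6.34272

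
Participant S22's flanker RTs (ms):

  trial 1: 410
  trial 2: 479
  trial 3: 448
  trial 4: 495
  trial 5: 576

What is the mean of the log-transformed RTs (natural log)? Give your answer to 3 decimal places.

ln(RT): 6.0162, 6.1717, 6.1048, 6.2046, 6.3561
Σ ln(RT) = 30.8533
Mean = 30.8533/5 = 6.17066

6.171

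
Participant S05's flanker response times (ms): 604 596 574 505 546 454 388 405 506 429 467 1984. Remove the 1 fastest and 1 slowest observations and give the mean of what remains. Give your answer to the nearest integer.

509 ms

Sorted: 388, 405, 429, 454, 467, 505, 506, 546, 574, 596, 604, 1984
Drop lowest 1 (388) and highest 1 (1984)
Remaining (n=10): Σ = 5086, mean = 5086/10 = 508.600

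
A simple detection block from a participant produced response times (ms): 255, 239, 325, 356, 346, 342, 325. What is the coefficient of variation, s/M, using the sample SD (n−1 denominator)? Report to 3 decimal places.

0.148

n = 7, Σ = 2188, M = 312.5714
Σ(x−M)² = 12905.714; s = √(12905.714/6) = 46.3784
CV = 46.3784 / 312.5714 = 0.14838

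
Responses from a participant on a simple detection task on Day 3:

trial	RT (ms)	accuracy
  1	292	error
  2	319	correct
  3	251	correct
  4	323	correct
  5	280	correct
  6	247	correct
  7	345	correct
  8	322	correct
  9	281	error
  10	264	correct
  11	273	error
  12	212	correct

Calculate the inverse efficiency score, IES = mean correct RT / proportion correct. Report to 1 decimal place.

Correct trials (n=9): 319, 251, 323, 280, 247, 345, 322, 264, 212
Mean correct RT = 2563/9 = 284.7778 ms
Proportion correct = 9/12
IES = 284.7778 / (9/12) = 379.704 ms

379.7 ms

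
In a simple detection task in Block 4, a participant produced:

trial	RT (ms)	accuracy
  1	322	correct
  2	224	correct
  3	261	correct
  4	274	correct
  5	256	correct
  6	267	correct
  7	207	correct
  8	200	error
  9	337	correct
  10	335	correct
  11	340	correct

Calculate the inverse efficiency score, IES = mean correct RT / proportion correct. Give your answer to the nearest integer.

311 ms

Correct trials (n=10): 322, 224, 261, 274, 256, 267, 207, 337, 335, 340
Mean correct RT = 2823/10 = 282.3000 ms
Proportion correct = 10/11
IES = 282.3000 / (10/11) = 310.530 ms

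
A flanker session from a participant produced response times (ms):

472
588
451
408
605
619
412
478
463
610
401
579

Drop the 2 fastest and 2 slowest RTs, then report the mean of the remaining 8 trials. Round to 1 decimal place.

Sorted: 401, 408, 412, 451, 463, 472, 478, 579, 588, 605, 610, 619
Drop lowest 2 (401, 408) and highest 2 (610, 619)
Remaining (n=8): Σ = 4048, mean = 4048/8 = 506.000

506.0 ms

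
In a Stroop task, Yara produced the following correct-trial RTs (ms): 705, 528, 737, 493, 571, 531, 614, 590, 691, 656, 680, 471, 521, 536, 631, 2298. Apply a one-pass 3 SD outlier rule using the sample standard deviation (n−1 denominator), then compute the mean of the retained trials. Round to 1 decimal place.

597.0 ms

n = 16, ΣRT = 11253, M = 703.312
Σ(x−M)² = 2810509.44; s = √(2810509.44/15) = 432.859
Cutoffs: 703.312 ± 3·432.859 → [-595.3, 2001.9]
Outside: 2298 → excluded.
Retained (n=15): Σ = 8955, mean = 8955/15 = 597.000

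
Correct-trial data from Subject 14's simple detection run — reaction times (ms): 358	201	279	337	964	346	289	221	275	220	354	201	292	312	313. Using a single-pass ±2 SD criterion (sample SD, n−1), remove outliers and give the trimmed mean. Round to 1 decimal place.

285.6 ms

n = 15, ΣRT = 4962, M = 330.800
Σ(x−M)² = 470238.40; s = √(470238.40/14) = 183.272
Cutoffs: 330.800 ± 2·183.272 → [-35.7, 697.3]
Outside: 964 → excluded.
Retained (n=14): Σ = 3998, mean = 3998/14 = 285.571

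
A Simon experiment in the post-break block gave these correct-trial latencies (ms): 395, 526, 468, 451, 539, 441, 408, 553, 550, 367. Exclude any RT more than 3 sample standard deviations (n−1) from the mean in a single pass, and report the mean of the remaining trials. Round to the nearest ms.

470 ms

n = 10, ΣRT = 4698, M = 469.800
Σ(x−M)² = 42469.60; s = √(42469.60/9) = 68.694
Cutoffs: 469.800 ± 3·68.694 → [263.7, 675.9]
No RTs fall outside the cutoffs; all 10 retained. Mean = 4698/10 = 469.800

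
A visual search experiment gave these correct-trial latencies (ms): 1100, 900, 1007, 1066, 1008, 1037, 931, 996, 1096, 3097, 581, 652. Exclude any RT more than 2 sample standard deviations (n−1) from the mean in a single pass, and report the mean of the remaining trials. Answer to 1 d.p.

943.1 ms

n = 12, ΣRT = 13471, M = 1122.583
Σ(x−M)² = 4553584.92; s = √(4553584.92/11) = 643.399
Cutoffs: 1122.583 ± 2·643.399 → [-164.2, 2409.4]
Outside: 3097 → excluded.
Retained (n=11): Σ = 10374, mean = 10374/11 = 943.091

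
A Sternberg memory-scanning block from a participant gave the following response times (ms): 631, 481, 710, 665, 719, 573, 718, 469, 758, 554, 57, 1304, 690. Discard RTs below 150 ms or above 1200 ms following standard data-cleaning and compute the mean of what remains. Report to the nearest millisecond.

633 ms

Excluded: 57, 1304
Retained (n=11): Σ = 6968
Mean = 6968/11 = 633.4545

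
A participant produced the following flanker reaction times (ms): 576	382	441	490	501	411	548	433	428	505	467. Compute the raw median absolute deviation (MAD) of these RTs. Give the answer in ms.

Sorted: 382, 411, 428, 433, 441, 467, 490, 501, 505, 548, 576 → median = 467
|x − 467|: 109, 85, 26, 23, 34, 56, 81, 34, 39, 38, 0
Sorted deviations: 0, 23, 26, 34, 34, 38, 39, 56, 81, 85, 109 → MAD = 38

38 ms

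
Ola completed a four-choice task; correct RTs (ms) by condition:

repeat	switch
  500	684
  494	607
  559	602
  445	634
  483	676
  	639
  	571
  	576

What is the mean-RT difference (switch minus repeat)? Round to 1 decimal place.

127.4 ms

M(repeat) = 2481/5 = 496.200
M(switch) = 4989/8 = 623.625
Difference = 623.625 − 496.200 = 127.425 ms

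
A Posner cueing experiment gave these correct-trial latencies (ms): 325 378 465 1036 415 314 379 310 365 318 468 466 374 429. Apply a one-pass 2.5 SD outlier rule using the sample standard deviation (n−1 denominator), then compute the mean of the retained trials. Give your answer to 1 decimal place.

385.1 ms

n = 14, ΣRT = 6042, M = 431.571
Σ(x−M)² = 435483.43; s = √(435483.43/13) = 183.027
Cutoffs: 431.571 ± 2.5·183.027 → [-26.0, 889.1]
Outside: 1036 → excluded.
Retained (n=13): Σ = 5006, mean = 5006/13 = 385.077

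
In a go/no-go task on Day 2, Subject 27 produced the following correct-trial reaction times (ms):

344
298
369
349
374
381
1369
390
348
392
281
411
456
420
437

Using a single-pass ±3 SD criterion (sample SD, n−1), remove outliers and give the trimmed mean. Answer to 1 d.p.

n = 15, ΣRT = 6619, M = 441.267
Σ(x−M)² = 953610.93; s = √(953610.93/14) = 260.989
Cutoffs: 441.267 ± 3·260.989 → [-341.7, 1224.2]
Outside: 1369 → excluded.
Retained (n=14): Σ = 5250, mean = 5250/14 = 375.000

375.0 ms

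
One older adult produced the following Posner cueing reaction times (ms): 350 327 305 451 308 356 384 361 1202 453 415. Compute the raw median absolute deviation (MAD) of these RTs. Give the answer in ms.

Sorted: 305, 308, 327, 350, 356, 361, 384, 415, 451, 453, 1202 → median = 361
|x − 361|: 11, 34, 56, 90, 53, 5, 23, 0, 841, 92, 54
Sorted deviations: 0, 5, 11, 23, 34, 53, 54, 56, 90, 92, 841 → MAD = 53

53 ms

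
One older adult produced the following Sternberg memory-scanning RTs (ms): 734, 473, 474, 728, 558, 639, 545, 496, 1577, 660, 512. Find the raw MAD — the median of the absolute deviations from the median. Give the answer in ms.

84 ms

Sorted: 473, 474, 496, 512, 545, 558, 639, 660, 728, 734, 1577 → median = 558
|x − 558|: 176, 85, 84, 170, 0, 81, 13, 62, 1019, 102, 46
Sorted deviations: 0, 13, 46, 62, 81, 84, 85, 102, 170, 176, 1019 → MAD = 84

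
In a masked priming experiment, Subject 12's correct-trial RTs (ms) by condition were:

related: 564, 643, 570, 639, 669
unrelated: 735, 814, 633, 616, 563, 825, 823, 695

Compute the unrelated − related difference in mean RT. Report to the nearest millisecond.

M(related) = 3085/5 = 617.000
M(unrelated) = 5704/8 = 713.000
Difference = 713.000 − 617.000 = 96.000 ms

96 ms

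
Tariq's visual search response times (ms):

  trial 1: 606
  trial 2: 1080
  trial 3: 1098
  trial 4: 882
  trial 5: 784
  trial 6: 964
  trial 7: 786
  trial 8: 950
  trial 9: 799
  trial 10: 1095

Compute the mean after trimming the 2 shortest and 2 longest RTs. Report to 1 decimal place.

Sorted: 606, 784, 786, 799, 882, 950, 964, 1080, 1095, 1098
Drop lowest 2 (606, 784) and highest 2 (1095, 1098)
Remaining (n=6): Σ = 5461, mean = 5461/6 = 910.167

910.2 ms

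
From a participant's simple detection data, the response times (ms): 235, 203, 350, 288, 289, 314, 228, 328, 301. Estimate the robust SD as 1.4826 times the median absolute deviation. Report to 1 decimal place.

Sorted: 203, 228, 235, 288, 289, 301, 314, 328, 350 → median = 289
|x − 289| sorted: 0, 1, 12, 25, 39, 54, 61, 61, 86 → MAD = 39
Robust SD ≈ 1.4826 × 39 = 57.821

57.8 ms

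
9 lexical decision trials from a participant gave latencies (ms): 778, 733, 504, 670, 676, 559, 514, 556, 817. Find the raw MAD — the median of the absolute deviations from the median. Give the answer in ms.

Sorted: 504, 514, 556, 559, 670, 676, 733, 778, 817 → median = 670
|x − 670|: 108, 63, 166, 0, 6, 111, 156, 114, 147
Sorted deviations: 0, 6, 63, 108, 111, 114, 147, 156, 166 → MAD = 111

111 ms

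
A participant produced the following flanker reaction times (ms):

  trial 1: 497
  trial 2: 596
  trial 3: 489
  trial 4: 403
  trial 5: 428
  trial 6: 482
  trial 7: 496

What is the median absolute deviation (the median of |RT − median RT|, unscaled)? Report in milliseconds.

8 ms

Sorted: 403, 428, 482, 489, 496, 497, 596 → median = 489
|x − 489|: 8, 107, 0, 86, 61, 7, 7
Sorted deviations: 0, 7, 7, 8, 61, 86, 107 → MAD = 8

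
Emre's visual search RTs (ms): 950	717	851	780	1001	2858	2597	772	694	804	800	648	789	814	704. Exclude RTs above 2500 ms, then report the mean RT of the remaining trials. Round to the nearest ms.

Excluded: 2597, 2858
Retained (n=13): Σ = 10324
Mean = 10324/13 = 794.1538

794 ms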